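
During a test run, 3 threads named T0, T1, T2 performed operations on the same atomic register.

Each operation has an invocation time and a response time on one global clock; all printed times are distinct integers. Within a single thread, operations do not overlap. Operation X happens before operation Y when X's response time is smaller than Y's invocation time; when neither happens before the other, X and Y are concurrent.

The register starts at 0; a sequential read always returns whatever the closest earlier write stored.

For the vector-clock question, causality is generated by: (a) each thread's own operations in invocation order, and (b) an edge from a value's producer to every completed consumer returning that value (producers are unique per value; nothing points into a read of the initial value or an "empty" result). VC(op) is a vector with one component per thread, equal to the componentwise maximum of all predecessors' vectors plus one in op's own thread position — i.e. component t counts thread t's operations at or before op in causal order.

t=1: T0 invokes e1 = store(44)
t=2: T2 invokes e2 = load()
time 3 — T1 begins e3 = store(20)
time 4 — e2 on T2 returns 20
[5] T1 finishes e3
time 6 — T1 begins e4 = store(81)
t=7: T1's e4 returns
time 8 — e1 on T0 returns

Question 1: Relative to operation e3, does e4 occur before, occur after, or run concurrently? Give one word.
e4 spans [6,7], e3 spans [3,5]
resp(e3)=5 < inv(e4)=6

after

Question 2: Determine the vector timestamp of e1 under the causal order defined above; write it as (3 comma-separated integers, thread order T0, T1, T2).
VC(e3, invoked at 3): no causal predecessors; +1 on T1 → (0, 1, 0)
VC(e1, invoked at 1): no causal predecessors; +1 on T0 → (1, 0, 0)
invoked at 2, e2 merges VC(e3)=(0, 1, 0) and bumps T2's slot → (0, 1, 1)
invoked at 6, e4 merges VC(e3)=(0, 1, 0) and bumps T1's slot → (0, 2, 0)
target: VC(e1) = (1, 0, 0)

(1, 0, 0)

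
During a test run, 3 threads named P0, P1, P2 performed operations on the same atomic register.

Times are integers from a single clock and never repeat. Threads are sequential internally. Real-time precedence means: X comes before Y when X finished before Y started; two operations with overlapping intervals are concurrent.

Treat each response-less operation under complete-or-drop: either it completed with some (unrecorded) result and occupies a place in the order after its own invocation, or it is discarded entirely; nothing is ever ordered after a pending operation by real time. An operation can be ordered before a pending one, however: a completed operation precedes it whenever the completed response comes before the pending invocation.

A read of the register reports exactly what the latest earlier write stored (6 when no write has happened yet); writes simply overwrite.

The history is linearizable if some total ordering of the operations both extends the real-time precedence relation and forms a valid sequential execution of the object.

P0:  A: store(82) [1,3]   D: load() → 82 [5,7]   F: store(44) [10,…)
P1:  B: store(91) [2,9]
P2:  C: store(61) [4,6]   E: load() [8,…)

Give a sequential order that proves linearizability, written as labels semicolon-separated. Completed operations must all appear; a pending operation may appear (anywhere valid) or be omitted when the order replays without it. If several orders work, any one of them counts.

A; D; B; C

after step 1 (A store(82)): value 82
after step 2 (D load() → 82): value 82
after step 3 (B store(91)): value 91
after step 4 (C store(61)): value 61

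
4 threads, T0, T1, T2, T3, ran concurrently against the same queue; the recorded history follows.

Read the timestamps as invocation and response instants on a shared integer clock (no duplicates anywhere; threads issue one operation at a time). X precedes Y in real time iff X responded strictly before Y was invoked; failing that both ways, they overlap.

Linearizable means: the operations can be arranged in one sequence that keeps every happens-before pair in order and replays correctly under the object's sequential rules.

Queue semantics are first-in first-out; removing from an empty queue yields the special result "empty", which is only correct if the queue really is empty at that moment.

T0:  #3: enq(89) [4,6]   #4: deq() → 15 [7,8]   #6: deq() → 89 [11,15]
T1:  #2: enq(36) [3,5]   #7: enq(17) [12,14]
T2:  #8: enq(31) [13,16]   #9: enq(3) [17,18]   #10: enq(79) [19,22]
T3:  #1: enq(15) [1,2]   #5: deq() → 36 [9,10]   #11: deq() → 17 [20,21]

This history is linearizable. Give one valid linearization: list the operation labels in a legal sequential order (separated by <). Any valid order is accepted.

1. #1 enq(15), leaving queue <15>
2. #2 enq(36), leaving queue <15,36>
3. #3 enq(89), leaving queue <15,36,89>
4. #4 deq() → 15, leaving queue <36,89>
5. #5 deq() → 36, leaving queue <89>
6. #6 deq() → 89, leaving queue <>
7. #7 enq(17), leaving queue <17>
8. #8 enq(31), leaving queue <17,31>
9. #9 enq(3), leaving queue <17,31,3>
10. #10 enq(79), leaving queue <17,31,3,79>
11. #11 deq() → 17, leaving queue <31,3,79>

#1 < #2 < #3 < #4 < #5 < #6 < #7 < #8 < #9 < #10 < #11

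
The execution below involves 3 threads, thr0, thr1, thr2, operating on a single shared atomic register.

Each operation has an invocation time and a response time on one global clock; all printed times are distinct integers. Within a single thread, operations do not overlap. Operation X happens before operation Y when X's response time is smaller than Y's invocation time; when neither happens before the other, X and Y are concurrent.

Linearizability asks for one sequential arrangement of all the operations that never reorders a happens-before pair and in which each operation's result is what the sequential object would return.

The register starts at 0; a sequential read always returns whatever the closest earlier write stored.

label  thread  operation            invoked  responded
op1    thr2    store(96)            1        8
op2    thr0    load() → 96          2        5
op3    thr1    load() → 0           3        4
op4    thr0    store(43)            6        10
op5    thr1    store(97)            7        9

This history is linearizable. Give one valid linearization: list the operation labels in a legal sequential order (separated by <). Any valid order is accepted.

op3 < op1 < op2 < op4 < op5

1. op3 load() → 0, leaving value 0
2. op1 store(96), leaving value 96
3. op2 load() → 96, leaving value 96
4. op4 store(43), leaving value 43
5. op5 store(97), leaving value 97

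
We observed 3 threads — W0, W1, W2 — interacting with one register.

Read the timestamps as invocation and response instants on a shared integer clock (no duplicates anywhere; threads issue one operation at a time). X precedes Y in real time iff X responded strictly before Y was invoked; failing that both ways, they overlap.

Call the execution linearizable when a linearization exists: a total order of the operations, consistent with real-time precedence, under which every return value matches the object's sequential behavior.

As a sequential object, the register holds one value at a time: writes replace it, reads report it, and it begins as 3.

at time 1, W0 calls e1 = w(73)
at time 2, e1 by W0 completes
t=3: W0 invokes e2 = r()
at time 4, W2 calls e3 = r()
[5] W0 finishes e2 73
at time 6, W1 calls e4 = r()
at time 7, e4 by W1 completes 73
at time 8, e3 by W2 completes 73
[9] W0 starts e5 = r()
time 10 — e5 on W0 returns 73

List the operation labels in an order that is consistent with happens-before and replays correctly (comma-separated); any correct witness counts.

step 1: e1 w(73) — value 73
step 2: e2 r() → 73 — value 73
step 3: e3 r() → 73 — value 73
step 4: e4 r() → 73 — value 73
step 5: e5 r() → 73 — value 73

e1, e2, e3, e4, e5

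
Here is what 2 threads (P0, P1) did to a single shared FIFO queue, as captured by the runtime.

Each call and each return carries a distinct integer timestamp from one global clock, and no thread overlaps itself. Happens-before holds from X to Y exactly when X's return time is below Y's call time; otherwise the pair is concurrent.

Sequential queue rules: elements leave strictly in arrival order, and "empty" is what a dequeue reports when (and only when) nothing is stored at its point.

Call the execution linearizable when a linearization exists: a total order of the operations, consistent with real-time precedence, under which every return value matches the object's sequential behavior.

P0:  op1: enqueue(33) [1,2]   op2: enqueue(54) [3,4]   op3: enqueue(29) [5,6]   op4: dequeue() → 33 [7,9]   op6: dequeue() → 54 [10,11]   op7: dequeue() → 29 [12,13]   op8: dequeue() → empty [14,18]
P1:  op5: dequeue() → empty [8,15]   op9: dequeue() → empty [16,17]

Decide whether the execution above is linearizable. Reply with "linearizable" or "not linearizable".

a witness: op1, op2, op3, op4, op6, op7, op5, op8, op9
after step 1 (op1 enqueue(33)): queue <33>
after step 2 (op2 enqueue(54)): queue <33,54>
after step 3 (op3 enqueue(29)): queue <33,54,29>
after step 4 (op4 dequeue() → 33): queue <54,29>
after step 5 (op6 dequeue() → 54): queue <29>
after step 6 (op7 dequeue() → 29): queue <>
after step 7 (op5 dequeue() → empty): queue <>
after step 8 (op8 dequeue() → empty): queue <>
after step 9 (op9 dequeue() → empty): queue <>

linearizable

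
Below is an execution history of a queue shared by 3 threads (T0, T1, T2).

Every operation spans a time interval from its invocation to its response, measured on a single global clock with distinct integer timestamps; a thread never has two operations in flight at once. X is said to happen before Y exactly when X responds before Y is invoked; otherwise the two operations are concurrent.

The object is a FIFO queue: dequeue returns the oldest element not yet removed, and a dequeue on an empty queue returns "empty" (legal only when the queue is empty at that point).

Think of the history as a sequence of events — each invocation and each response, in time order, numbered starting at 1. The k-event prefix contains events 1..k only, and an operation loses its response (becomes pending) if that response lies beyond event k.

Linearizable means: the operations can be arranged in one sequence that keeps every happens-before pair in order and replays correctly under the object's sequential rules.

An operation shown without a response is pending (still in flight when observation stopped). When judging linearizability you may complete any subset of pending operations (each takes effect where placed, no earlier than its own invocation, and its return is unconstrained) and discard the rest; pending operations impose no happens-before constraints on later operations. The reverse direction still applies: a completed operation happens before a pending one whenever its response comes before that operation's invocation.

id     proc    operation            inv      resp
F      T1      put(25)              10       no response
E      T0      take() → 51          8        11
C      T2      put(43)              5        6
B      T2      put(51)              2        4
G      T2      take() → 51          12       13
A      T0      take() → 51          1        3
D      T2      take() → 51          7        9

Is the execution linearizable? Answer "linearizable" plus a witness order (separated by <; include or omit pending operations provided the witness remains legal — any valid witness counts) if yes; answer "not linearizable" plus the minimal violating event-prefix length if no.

not linearizable — minimal violating prefix: 9 events

prefix check: 1..8 passes, 1..9 fails once D's time-9 response joins
checked exhaustively: 2 real-time-consistent orders of 4 completed operations, zero legal queue replays
completion choices over the 1 pending operation (E) were checked; none helps
take A, B, C, D (pending dropped): step 1 already fails, because A take() → 51 cannot occur there
take B, A, C, D (pending dropped): step 4 already fails, because D take() → 51 cannot occur there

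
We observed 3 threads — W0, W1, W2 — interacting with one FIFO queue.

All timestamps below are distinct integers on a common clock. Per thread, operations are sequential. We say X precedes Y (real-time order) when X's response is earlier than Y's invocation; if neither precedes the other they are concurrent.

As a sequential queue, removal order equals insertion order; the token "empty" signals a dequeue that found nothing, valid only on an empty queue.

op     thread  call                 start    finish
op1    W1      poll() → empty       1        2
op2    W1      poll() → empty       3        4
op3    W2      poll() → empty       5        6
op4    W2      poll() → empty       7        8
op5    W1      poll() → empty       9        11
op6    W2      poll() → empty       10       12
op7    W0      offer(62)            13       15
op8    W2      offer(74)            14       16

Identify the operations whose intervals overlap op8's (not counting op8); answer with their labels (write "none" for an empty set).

op7

op8 runs from 14 to 16; window-overlapping ops are concurrent
op1 [1,2]: before
op2 [3,4]: before
op3 [5,6]: before
op4 [7,8]: before
op5 [9,11]: before
op6 [10,12]: before
op7 [13,15]: concurrent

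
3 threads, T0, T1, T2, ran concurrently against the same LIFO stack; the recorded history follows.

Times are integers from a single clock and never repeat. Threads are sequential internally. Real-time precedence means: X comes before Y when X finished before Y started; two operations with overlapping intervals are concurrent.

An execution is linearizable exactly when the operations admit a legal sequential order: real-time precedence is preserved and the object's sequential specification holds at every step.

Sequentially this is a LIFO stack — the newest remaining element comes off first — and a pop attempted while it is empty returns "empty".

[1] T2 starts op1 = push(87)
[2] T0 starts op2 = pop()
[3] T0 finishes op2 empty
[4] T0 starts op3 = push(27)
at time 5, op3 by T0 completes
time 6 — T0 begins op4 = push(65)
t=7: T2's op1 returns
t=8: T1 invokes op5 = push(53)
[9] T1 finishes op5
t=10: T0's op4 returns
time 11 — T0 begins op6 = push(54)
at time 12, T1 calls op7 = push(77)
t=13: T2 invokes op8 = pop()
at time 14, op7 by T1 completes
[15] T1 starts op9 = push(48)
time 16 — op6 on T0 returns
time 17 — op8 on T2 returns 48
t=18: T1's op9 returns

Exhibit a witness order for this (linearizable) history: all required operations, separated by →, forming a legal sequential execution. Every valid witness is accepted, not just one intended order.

op2 → op1 → op3 → op4 → op5 → op6 → op7 → op9 → op8

step 1: op2 pop() → empty — stack <>
step 2: op1 push(87) — stack <87>
step 3: op3 push(27) — stack <87,27>
step 4: op4 push(65) — stack <87,27,65>
step 5: op5 push(53) — stack <87,27,65,53>
step 6: op6 push(54) — stack <87,27,65,53,54>
step 7: op7 push(77) — stack <87,27,65,53,54,77>
step 8: op9 push(48) — stack <87,27,65,53,54,77,48>
step 9: op8 pop() → 48 — stack <87,27,65,53,54,77>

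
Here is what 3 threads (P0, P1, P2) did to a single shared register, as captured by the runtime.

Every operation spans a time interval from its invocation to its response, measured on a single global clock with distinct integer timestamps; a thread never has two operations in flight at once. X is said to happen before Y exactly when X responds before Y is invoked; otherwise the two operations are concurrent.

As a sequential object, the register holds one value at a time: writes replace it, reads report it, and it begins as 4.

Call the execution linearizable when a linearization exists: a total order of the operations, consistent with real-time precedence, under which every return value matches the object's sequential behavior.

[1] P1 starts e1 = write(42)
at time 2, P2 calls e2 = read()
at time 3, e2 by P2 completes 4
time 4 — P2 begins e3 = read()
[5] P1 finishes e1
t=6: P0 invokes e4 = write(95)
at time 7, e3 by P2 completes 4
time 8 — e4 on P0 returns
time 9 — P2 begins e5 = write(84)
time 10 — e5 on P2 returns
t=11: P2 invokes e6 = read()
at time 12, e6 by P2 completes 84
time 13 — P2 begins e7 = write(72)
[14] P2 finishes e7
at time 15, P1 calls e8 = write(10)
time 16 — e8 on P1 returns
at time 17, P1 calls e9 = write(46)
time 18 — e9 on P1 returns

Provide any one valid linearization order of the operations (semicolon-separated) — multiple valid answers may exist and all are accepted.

e2; e3; e1; e4; e5; e6; e7; e8; e9

after step 1 (e2 read() → 4): value 4
after step 2 (e3 read() → 4): value 4
after step 3 (e1 write(42)): value 42
after step 4 (e4 write(95)): value 95
after step 5 (e5 write(84)): value 84
after step 6 (e6 read() → 84): value 84
after step 7 (e7 write(72)): value 72
after step 8 (e8 write(10)): value 10
after step 9 (e9 write(46)): value 46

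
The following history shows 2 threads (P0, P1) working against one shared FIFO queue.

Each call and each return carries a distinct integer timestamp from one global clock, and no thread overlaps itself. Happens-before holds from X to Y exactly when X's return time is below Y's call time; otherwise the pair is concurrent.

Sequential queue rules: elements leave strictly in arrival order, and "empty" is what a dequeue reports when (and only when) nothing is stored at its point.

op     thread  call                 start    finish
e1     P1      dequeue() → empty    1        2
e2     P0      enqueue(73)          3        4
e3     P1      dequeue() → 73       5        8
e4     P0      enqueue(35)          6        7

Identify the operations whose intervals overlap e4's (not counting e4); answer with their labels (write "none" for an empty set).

concurrent with e4 ([6,7]): every op whose interval crosses 6..7
e1 [1,2]: before
e2 [3,4]: before
e3 [5,8]: concurrent

e3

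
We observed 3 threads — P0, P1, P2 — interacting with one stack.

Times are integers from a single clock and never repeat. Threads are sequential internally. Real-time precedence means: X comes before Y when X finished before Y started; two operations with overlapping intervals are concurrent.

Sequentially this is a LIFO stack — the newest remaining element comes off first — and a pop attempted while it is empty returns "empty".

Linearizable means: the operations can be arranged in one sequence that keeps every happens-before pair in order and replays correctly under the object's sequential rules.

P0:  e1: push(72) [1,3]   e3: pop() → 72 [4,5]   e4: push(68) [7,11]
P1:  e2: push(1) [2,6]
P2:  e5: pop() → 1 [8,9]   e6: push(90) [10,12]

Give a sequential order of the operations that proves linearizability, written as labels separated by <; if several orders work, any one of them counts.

step 1: e1 push(72) — stack <72>
step 2: e3 pop() → 72 — stack <>
step 3: e2 push(1) — stack <1>
step 4: e5 pop() → 1 — stack <>
step 5: e4 push(68) — stack <68>
step 6: e6 push(90) — stack <68,90>

e1 < e3 < e2 < e5 < e4 < e6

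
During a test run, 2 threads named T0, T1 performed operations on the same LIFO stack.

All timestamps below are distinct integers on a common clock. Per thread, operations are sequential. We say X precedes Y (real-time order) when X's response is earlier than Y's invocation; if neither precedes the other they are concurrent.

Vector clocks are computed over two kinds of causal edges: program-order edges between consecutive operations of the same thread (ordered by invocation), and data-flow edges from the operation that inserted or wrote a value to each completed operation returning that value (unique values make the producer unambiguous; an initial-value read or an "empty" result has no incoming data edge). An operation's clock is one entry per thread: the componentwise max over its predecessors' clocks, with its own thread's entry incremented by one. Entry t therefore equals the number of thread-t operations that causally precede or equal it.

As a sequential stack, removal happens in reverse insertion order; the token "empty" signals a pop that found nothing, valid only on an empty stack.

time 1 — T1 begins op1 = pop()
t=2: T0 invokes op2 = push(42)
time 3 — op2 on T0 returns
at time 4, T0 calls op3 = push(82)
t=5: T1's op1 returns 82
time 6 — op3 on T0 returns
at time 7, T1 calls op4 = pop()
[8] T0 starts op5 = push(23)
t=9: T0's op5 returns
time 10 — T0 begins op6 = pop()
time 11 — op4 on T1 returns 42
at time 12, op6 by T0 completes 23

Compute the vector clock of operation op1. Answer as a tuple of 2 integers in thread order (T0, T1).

op2, invoked 2, has no incoming edges; only T0's bump applies → (1, 0)
merge at op3 (invoked 4): VC(op2)=(1, 0), own-thread bump on T0 → (2, 0)
merge at op1 (invoked 1): VC(op3)=(2, 0), own-thread bump on T1 → (2, 1)
merge at op5 (invoked 8): VC(op3)=(2, 0), own-thread bump on T0 → (3, 0)
merge at op4 (invoked 7): VC(op1)=(2, 1), VC(op2)=(1, 0), own-thread bump on T1 → (2, 2)
merge at op6 (invoked 10): VC(op5)=(3, 0), own-thread bump on T0 → (4, 0)
target: VC(op1) = (2, 1)

(2, 1)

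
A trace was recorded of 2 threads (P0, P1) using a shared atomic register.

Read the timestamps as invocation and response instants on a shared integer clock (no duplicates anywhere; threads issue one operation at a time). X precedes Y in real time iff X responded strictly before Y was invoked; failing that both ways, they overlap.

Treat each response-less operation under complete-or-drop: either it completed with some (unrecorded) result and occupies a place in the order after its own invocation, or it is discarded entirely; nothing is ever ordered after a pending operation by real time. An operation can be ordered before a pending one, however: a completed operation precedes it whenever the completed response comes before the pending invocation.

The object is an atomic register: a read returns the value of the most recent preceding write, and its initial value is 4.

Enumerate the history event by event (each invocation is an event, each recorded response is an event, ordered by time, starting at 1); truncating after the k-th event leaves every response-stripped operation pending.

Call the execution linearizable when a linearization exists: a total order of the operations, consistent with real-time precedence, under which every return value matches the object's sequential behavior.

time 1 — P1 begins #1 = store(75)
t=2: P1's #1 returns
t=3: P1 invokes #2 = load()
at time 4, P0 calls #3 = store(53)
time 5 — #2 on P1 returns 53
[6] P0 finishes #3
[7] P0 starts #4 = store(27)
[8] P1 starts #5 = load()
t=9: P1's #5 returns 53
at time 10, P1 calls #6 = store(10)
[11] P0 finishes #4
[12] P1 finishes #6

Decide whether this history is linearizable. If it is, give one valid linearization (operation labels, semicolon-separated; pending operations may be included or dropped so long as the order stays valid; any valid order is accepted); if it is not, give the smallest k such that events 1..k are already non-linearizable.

1. #1 store(75), leaving value 75
2. #3 store(53), leaving value 53
3. #2 load() → 53, leaving value 53
4. #5 load() → 53, leaving value 53
5. #4 store(27), leaving value 27
6. #6 store(10), leaving value 10

linearizable — witness: #1; #3; #2; #5; #4; #6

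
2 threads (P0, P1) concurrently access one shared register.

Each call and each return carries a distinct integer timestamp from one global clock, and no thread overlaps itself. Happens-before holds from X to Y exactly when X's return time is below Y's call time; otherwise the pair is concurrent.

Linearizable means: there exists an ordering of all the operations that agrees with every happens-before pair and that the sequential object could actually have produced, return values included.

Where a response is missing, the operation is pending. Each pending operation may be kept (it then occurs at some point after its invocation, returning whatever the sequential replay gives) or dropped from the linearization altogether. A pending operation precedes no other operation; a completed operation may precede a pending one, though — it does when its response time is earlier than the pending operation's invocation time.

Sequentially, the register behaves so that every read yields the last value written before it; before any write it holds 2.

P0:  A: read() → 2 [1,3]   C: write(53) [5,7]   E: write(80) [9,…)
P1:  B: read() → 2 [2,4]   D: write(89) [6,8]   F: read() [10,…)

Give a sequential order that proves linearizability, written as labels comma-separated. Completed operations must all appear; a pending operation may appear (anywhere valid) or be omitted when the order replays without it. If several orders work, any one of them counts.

A, B, C, D

step 1: A read() → 2 — value 2
step 2: B read() → 2 — value 2
step 3: C write(53) — value 53
step 4: D write(89) — value 89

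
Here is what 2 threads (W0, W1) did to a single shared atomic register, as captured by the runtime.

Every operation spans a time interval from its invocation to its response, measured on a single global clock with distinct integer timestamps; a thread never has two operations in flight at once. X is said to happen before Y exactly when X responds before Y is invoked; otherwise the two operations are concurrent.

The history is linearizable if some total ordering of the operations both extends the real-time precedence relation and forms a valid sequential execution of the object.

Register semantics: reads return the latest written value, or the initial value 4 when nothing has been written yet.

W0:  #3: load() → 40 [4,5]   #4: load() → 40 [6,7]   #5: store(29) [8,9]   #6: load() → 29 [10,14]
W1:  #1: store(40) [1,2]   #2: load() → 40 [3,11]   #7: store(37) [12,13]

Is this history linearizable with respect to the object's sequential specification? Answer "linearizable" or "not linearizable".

linearizable

witness order: #1, #2, #3, #4, #5, #6, #7
1. #1 store(40), leaving value 40
2. #2 load() → 40, leaving value 40
3. #3 load() → 40, leaving value 40
4. #4 load() → 40, leaving value 40
5. #5 store(29), leaving value 29
6. #6 load() → 29, leaving value 29
7. #7 store(37), leaving value 37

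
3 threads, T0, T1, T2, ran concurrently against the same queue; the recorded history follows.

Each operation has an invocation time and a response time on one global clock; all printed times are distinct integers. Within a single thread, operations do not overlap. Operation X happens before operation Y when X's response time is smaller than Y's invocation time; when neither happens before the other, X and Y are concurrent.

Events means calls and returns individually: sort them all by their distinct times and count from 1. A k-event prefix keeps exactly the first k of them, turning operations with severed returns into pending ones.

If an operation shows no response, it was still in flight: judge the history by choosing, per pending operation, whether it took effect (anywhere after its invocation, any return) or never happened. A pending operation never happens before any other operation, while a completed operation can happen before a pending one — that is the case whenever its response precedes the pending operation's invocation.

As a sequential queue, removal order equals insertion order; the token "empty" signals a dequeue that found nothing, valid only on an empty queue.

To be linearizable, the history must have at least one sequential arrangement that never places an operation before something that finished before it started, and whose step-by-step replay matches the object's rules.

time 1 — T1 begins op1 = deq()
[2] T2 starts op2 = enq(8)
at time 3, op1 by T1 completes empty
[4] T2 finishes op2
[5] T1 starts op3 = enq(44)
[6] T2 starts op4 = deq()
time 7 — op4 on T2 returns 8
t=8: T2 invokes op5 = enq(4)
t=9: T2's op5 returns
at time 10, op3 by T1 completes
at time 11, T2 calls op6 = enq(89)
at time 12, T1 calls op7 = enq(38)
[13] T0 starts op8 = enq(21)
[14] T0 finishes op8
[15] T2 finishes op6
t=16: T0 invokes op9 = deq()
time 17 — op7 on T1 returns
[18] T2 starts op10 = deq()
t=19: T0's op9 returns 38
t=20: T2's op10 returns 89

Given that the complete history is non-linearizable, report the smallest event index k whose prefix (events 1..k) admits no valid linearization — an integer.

events 1..18 are linearizable; a witness order is op1, op2, op3, op4, op5, op6, op7, op8:
after step 1 (op1 deq() → empty): queue <>
after step 2 (op2 enq(8)): queue <8>
after step 3 (op3 enq(44)): queue <8,44>
after step 4 (op4 deq() → 8): queue <44>
after step 5 (op5 enq(4)): queue <44,4>
after step 6 (op6 enq(89)): queue <44,4,89>
after step 7 (op7 enq(38)): queue <44,4,89,38>
after step 8 (op8 enq(21)): queue <44,4,89,38,21>
at event 19 (op9's time-19 response) nothing linearizes any more
no escape via the 1 pending operation (op10): every completion choice fails
sample order op1, op2, op3, op4, op5, op6, op7, op8, op9 (pending dropped) stalls at step 9 — op9 deq() → 38 has no legal effect
sample order op1, op2, op3, op4, op5, op6, op8, op7, op9 (pending dropped) stalls at step 9 — op9 deq() → 38 has no legal effect

19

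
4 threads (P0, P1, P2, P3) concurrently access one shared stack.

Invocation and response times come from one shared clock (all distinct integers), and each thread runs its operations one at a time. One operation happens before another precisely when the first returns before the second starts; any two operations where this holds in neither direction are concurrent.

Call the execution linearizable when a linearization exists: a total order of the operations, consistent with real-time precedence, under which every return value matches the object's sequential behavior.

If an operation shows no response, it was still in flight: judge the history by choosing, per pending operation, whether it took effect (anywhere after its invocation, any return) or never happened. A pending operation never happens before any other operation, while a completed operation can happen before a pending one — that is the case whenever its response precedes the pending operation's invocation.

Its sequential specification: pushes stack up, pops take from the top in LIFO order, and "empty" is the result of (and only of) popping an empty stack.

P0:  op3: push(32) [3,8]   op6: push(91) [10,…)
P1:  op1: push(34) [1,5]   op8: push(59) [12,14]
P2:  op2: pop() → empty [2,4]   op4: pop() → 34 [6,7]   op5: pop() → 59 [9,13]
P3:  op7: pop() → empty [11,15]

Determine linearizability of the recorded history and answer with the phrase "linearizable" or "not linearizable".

the violation lands at event 15, op7's response at time 15: events 1..14 linearize, events 1..15 do not
no legal order exists: 48 real-time-consistent candidates over 7 completed stack operations, all rejected
every completion of the 1 pending operation (op6) was checked; none linearizes
for example op1, op2, op3, op4, op5, op7, op8 (pending dropped) fails at step 2: op2 pop() → empty is not legal there
for example op1, op2, op3, op4, op5, op8, op7 (pending dropped) fails at step 2: op2 pop() → empty is not legal there

not linearizable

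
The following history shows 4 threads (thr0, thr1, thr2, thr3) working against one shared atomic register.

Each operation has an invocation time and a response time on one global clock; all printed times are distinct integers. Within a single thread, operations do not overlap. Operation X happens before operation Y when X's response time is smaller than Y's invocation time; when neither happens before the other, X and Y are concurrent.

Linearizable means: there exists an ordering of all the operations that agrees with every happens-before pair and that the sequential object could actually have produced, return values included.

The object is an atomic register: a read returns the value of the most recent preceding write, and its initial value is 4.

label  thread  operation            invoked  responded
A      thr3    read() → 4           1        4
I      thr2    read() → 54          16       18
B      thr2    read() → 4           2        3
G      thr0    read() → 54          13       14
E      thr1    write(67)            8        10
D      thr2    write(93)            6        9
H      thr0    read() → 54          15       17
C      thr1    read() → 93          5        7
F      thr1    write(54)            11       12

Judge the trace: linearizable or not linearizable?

a witness: A, B, D, C, E, F, G, H, I
after step 1 (A read() → 4): value 4
after step 2 (B read() → 4): value 4
after step 3 (D write(93)): value 93
after step 4 (C read() → 93): value 93
after step 5 (E write(67)): value 67
after step 6 (F write(54)): value 54
after step 7 (G read() → 54): value 54
after step 8 (H read() → 54): value 54
after step 9 (I read() → 54): value 54

linearizable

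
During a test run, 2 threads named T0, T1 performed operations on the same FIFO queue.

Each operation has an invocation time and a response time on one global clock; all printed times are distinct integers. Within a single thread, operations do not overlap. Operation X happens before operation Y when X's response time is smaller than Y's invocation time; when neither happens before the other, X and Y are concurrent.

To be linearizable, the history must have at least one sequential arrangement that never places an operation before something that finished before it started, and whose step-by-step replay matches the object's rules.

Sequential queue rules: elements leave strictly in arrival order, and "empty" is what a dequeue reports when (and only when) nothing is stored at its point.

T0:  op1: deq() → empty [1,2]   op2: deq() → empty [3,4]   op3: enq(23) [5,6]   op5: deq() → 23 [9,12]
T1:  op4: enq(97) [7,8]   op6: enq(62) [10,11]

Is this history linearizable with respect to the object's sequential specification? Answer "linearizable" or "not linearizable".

linearizable

one valid linearization: op1, op2, op3, op4, op5, op6
1. op1 deq() → empty, leaving queue <>
2. op2 deq() → empty, leaving queue <>
3. op3 enq(23), leaving queue <23>
4. op4 enq(97), leaving queue <23,97>
5. op5 deq() → 23, leaving queue <97>
6. op6 enq(62), leaving queue <97,62>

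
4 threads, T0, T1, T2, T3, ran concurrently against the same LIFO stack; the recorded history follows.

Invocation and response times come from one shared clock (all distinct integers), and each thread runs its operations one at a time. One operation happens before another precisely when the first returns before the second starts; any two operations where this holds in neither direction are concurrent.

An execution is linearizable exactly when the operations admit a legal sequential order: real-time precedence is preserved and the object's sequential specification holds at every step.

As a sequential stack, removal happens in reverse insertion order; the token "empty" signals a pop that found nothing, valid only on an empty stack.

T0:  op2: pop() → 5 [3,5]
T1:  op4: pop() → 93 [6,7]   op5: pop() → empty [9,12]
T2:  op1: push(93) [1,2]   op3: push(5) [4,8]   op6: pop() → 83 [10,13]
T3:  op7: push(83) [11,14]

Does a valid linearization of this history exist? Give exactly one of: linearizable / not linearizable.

one valid linearization: op1, op3, op2, op4, op5, op7, op6
1. op1 push(93), leaving stack <93>
2. op3 push(5), leaving stack <93,5>
3. op2 pop() → 5, leaving stack <93>
4. op4 pop() → 93, leaving stack <>
5. op5 pop() → empty, leaving stack <>
6. op7 push(83), leaving stack <83>
7. op6 pop() → 83, leaving stack <>

linearizable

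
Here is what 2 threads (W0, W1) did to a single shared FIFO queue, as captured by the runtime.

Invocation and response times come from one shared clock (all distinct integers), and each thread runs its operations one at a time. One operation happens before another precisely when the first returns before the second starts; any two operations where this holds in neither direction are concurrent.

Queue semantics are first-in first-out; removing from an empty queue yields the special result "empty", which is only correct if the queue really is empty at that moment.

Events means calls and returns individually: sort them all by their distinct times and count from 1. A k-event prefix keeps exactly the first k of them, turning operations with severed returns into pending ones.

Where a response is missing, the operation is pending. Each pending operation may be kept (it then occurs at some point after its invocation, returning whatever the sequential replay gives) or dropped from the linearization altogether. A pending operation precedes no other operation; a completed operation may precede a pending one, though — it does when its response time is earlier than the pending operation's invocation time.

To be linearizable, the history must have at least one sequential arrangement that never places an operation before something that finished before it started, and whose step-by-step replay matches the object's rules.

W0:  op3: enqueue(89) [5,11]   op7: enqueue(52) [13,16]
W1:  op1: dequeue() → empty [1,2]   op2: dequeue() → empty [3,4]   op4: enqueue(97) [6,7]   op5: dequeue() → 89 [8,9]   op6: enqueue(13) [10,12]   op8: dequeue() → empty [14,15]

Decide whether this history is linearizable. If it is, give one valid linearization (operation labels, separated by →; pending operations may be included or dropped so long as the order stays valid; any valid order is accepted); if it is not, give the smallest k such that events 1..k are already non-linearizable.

the violation lands at event 15, op8's response at time 15: events 1..14 linearize, events 1..15 do not
7 completed operations, 4 real-time-consistent orders — every FIFO queue replay fails
no completion choice of the 1 pending operation (op7) rescues it — every subset was tried
one such order, op1, op2, op3, op4, op5, op6, op8 (pending dropped), breaks at step 7 where op8 dequeue() → empty is illegal
one such order, op1, op2, op4, op3, op5, op6, op8 (pending dropped), breaks at step 5 where op5 dequeue() → 89 is illegal

not linearizable — minimal violating prefix: 15 events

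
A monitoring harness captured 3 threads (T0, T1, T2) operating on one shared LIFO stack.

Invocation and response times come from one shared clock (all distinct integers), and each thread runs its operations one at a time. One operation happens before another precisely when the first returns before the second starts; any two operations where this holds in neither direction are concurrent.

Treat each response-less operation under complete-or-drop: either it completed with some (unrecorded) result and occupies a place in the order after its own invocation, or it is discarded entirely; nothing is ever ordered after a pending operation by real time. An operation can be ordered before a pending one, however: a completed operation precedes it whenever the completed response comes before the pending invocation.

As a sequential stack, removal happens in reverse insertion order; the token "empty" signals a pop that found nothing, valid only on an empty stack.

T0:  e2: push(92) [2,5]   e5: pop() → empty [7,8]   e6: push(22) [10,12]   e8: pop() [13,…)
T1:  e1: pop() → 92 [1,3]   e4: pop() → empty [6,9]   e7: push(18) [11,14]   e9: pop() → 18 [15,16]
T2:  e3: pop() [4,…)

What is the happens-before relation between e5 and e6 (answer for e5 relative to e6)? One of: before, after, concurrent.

e5 spans [7,8], e6 spans [10,12]
resp(e5)=8 < inv(e6)=10

before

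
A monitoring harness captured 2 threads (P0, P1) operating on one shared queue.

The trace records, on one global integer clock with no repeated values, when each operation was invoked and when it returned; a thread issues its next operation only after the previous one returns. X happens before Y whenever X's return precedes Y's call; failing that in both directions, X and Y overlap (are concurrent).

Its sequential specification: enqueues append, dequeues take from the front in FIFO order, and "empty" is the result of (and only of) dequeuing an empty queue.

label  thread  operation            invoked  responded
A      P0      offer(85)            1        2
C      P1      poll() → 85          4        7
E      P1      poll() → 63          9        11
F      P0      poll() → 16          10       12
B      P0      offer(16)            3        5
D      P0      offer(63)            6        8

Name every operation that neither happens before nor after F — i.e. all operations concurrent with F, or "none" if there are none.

E

overlap test against F [10,12]: concurrent iff the interval meets 10..12
A [1,2]: before
B [3,5]: before
C [4,7]: before
D [6,8]: before
E [9,11]: concurrent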